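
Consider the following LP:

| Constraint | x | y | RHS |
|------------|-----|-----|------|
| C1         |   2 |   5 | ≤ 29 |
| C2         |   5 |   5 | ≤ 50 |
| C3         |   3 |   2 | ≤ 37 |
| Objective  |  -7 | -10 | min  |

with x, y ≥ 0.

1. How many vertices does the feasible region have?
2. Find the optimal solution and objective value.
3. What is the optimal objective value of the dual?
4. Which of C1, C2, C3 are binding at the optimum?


1. 4
2. x = 7, y = 3, z = -79
3. -79
4. C1, C2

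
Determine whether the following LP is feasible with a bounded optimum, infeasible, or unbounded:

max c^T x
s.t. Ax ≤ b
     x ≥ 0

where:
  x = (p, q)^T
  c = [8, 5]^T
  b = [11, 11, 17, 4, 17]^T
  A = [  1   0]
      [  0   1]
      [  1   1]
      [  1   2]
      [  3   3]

Feasible with a bounded optimal solution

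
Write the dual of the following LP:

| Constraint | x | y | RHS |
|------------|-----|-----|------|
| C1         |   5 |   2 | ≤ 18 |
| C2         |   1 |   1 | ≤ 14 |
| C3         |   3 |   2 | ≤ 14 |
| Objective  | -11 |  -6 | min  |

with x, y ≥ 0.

Primal min cᵀx s.t. Ax ≤ b, x ≥ 0  →  Dual max −bᵀy s.t. Aᵀy ≥ −c, y ≥ 0.

Maximize: z = -18y1 - 14y2 - 14y3

Subject to:
  5y1 + y2 + 3y3 ≥ 11
  2y1 + y2 + 2y3 ≥ 6
  y1, y2, y3 ≥ 0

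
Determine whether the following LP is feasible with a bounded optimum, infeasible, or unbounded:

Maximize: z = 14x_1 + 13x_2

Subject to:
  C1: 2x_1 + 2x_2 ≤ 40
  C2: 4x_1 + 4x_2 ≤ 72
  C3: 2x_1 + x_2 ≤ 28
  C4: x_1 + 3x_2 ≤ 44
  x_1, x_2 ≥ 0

Feasible with a bounded optimal solution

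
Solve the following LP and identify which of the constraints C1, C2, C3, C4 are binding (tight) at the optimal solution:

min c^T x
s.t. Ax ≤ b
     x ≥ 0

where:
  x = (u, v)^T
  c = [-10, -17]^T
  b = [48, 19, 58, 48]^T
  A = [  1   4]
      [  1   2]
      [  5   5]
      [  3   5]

At u = 1, v = 9, compute slack b - a·x for each constraint:
  C1: 48 − 37 = 11  (slack)
  C2: 19 − 19 = 0  (binding)
  C3: 58 − 50 = 8  (slack)
  C4: 48 − 48 = 0  (binding)

Optimal: u = 1, v = 9
Binding: C2, C4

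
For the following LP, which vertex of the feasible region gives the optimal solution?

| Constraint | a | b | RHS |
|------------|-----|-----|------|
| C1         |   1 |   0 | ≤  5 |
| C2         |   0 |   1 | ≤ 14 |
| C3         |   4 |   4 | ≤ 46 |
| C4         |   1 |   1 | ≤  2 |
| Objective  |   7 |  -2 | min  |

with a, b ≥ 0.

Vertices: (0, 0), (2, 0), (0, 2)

Evaluate the objective at each vertex of the feasible region:
  z(0, 0) = 0
  z(2, 0) = 14
  z(0, 2) = -4  ←
The minimum is at a = 0, b = 2.

(0, 2)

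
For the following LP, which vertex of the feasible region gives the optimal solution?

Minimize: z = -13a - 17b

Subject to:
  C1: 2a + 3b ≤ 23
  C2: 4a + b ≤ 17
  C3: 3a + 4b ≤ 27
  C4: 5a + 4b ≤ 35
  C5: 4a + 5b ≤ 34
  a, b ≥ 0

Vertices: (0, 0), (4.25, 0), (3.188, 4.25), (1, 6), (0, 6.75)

Evaluate the objective at each vertex of the feasible region:
  z(0, 0) = 0
  z(4.25, 0) = -55.25
  z(3.188, 4.25) = -113.7
  z(1, 6) = -115  ←
  z(0, 6.75) = -114.8
The minimum is at a = 1, b = 6.

(1, 6)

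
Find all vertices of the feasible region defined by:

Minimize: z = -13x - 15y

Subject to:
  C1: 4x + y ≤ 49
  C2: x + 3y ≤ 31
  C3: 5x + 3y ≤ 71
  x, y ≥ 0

(0, 0), (12.25, 0), (10.86, 5.571), (10, 7), (0, 10.33)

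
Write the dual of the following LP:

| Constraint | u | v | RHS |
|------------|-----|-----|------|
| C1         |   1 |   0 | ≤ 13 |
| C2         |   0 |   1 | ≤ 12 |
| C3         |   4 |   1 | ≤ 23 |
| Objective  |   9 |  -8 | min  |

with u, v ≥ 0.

Primal min cᵀx s.t. Ax ≤ b, x ≥ 0  →  Dual max −bᵀy s.t. Aᵀy ≥ −c, y ≥ 0.

Maximize: z = -13y1 - 12y2 - 23y3

Subject to:
  y1 + 4y3 ≥ -9
  y2 + y3 ≥ 8
  y1, y2, y3 ≥ 0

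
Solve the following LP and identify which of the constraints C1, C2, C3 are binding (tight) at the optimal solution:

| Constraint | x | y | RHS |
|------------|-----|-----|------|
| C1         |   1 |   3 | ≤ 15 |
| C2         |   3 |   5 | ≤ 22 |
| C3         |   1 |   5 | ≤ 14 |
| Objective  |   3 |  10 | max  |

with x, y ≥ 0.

At x = 4, y = 2, compute slack b - a·x for each constraint:
  C1: 15 − 10 = 5  (slack)
  C2: 22 − 22 = 0  (binding)
  C3: 14 − 14 = 0  (binding)

Optimal: x = 4, y = 2
Binding: C2, C3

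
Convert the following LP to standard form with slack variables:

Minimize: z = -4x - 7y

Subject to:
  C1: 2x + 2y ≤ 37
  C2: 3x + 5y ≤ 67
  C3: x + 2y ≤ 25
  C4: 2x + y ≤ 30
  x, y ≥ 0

min z = -4x - 7y

s.t.
  2x + 2y + s1 = 37
  3x + 5y + s2 = 67
  x + 2y + s3 = 25
  2x + y + s4 = 30
  x, y, s1, s2, s3, s4 ≥ 0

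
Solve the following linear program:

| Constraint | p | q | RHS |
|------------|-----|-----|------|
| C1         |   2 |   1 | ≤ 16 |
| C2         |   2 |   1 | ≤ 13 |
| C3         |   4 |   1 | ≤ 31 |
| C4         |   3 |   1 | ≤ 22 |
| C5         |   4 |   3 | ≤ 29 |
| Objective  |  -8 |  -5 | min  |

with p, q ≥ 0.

Evaluate the objective at each vertex of the feasible region:
  z(0, 0) = 0
  z(6.5, 0) = -52
  z(5, 3) = -55  ←
  z(0, 9.667) = -48.33
The minimum is at p = 5, q = 3.

p = 5, q = 3, z = -55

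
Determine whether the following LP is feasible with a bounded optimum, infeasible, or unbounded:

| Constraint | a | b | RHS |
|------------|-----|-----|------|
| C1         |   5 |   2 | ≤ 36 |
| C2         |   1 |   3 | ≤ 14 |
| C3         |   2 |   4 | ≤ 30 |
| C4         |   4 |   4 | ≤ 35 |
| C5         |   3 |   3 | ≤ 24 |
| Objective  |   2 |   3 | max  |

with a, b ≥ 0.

Feasible with a bounded optimal solution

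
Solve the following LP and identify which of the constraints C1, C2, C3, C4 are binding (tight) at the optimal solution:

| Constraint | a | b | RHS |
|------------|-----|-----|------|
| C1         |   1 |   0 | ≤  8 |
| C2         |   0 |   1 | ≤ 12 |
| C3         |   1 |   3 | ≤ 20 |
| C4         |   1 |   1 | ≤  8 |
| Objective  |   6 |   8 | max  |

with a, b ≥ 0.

At a = 2, b = 6, compute slack b - a·x for each constraint:
  C1: 8 − 2 = 6  (slack)
  C2: 12 − 6 = 6  (slack)
  C3: 20 − 20 = 0  (binding)
  C4: 8 − 8 = 0  (binding)

Optimal: a = 2, b = 6
Binding: C3, C4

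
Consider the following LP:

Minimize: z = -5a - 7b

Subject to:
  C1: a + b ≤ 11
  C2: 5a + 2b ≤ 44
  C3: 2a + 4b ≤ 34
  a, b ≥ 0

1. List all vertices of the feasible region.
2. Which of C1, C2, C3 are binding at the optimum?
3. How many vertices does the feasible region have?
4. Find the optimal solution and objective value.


1. (0, 0), (8.8, 0), (7.333, 3.667), (5, 6), (0, 8.5)
2. C1, C3
3. 5
4. a = 5, b = 6, z = -67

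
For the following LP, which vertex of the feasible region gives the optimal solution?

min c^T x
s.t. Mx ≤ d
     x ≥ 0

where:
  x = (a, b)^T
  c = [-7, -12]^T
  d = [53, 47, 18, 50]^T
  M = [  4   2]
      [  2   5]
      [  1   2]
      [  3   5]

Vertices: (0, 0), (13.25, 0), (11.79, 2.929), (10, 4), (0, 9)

Evaluate the objective at each vertex of the feasible region:
  z(0, 0) = 0
  z(13.25, 0) = -92.75
  z(11.79, 2.929) = -117.6
  z(10, 4) = -118  ←
  z(0, 9) = -108
The minimum is at a = 10, b = 4.

(10, 4)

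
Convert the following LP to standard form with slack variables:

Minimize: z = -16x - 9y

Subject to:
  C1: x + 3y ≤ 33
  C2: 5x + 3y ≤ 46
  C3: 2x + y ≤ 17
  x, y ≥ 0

min z = -16x - 9y

s.t.
  x + 3y + s1 = 33
  5x + 3y + s2 = 46
  2x + y + s3 = 17
  x, y, s1, s2, s3 ≥ 0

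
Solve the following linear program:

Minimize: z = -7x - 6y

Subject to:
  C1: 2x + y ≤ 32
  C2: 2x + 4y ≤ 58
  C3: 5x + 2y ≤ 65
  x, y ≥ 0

Evaluate the objective at each vertex of the feasible region:
  z(0, 0) = 0
  z(13, 0) = -91
  z(9, 10) = -123  ←
  z(0, 14.5) = -87
The minimum is at x = 9, y = 10.

x = 9, y = 10, z = -123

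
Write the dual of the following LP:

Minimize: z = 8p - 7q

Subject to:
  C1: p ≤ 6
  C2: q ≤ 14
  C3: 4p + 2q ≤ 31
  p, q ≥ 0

Primal min cᵀx s.t. Ax ≤ b, x ≥ 0  →  Dual max −bᵀy s.t. Aᵀy ≥ −c, y ≥ 0.

Maximize: z = -6y1 - 14y2 - 31y3

Subject to:
  y1 + 4y3 ≥ -8
  y2 + 2y3 ≥ 7
  y1, y2, y3 ≥ 0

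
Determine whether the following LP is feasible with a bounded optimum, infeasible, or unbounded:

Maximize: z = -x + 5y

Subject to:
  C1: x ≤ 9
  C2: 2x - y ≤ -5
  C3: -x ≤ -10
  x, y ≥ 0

Infeasible (no feasible solution exists)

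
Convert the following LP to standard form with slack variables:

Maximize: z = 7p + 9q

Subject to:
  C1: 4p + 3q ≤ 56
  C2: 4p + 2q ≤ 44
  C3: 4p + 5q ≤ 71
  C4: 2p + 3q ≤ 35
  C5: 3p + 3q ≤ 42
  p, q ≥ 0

max z = 7p + 9q

s.t.
  4p + 3q + s1 = 56
  4p + 2q + s2 = 44
  4p + 5q + s3 = 71
  2p + 3q + s4 = 35
  3p + 3q + s5 = 42
  p, q, s1, s2, s3, s4, s5 ≥ 0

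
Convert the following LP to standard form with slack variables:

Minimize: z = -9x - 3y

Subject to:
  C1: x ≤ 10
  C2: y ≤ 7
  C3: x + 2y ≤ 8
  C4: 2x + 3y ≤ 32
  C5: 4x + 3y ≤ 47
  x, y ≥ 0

min z = -9x - 3y

s.t.
  x + s1 = 10
  y + s2 = 7
  x + 2y + s3 = 8
  2x + 3y + s4 = 32
  4x + 3y + s5 = 47
  x, y, s1, s2, s3, s4, s5 ≥ 0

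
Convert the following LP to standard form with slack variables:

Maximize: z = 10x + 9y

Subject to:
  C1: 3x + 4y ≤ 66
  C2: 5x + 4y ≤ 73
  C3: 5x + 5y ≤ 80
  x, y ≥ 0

max z = 10x + 9y

s.t.
  3x + 4y + s1 = 66
  5x + 4y + s2 = 73
  5x + 5y + s3 = 80
  x, y, s1, s2, s3 ≥ 0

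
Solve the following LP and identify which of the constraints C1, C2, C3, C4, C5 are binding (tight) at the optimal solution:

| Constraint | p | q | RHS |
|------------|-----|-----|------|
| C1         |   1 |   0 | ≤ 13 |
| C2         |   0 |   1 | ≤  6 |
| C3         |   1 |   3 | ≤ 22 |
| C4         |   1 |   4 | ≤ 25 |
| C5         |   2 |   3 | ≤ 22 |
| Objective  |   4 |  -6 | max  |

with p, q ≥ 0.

At p = 11, q = 0, compute slack b - a·x for each constraint:
  C1: 13 − 11 = 2  (slack)
  C2: 6 − 0 = 6  (slack)
  C3: 22 − 11 = 11  (slack)
  C4: 25 − 11 = 14  (slack)
  C5: 22 − 22 = 0  (binding)

Optimal: p = 11, q = 0
Binding: C5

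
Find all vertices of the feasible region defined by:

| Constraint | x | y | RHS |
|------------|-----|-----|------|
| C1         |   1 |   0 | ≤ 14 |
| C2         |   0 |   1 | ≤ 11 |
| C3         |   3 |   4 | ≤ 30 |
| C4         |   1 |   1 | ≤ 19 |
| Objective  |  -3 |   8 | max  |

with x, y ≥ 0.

(0, 0), (10, 0), (0, 7.5)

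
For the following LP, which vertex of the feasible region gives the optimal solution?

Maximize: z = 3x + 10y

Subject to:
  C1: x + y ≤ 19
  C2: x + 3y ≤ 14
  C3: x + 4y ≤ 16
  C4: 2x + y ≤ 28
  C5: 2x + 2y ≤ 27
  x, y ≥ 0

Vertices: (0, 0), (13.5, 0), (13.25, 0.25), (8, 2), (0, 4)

Evaluate the objective at each vertex of the feasible region:
  z(0, 0) = 0
  z(13.5, 0) = 40.5
  z(13.25, 0.25) = 42.25
  z(8, 2) = 44  ←
  z(0, 4) = 40
The maximum is at x = 8, y = 2.

(8, 2)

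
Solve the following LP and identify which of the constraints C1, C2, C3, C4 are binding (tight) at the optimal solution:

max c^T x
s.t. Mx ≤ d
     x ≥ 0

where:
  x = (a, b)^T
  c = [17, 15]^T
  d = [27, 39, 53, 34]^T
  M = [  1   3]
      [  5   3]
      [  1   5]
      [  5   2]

At a = 3, b = 8, compute slack b - a·x for each constraint:
  C1: 27 − 27 = 0  (binding)
  C2: 39 − 39 = 0  (binding)
  C3: 53 − 43 = 10  (slack)
  C4: 34 − 31 = 3  (slack)

Optimal: a = 3, b = 8
Binding: C1, C2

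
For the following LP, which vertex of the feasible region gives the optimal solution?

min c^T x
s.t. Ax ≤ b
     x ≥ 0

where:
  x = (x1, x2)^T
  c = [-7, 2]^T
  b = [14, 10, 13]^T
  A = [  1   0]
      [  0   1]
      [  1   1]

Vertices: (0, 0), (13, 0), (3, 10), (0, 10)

Evaluate the objective at each vertex of the feasible region:
  z(0, 0) = 0
  z(13, 0) = -91  ←
  z(3, 10) = -1
  z(0, 10) = 20
The minimum is at x1 = 13, x2 = 0.

(13, 0)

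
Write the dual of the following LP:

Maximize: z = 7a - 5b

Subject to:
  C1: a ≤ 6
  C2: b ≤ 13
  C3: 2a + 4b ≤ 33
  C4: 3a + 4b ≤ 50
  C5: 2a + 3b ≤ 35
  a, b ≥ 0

Primal max cᵀx s.t. Ax ≤ b, x ≥ 0  →  Dual min bᵀy s.t. Aᵀy ≥ c, y ≥ 0.

Minimize: z = 6y1 + 13y2 + 33y3 + 50y4 + 35y5

Subject to:
  y1 + 2y3 + 3y4 + 2y5 ≥ 7
  y2 + 4y3 + 4y4 + 3y5 ≥ -5
  y1, y2, y3, y4, y5 ≥ 0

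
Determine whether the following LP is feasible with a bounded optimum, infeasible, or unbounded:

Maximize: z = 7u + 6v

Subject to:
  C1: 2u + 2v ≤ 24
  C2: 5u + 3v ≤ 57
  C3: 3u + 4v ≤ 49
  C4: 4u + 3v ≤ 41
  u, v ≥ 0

Feasible with a bounded optimal solution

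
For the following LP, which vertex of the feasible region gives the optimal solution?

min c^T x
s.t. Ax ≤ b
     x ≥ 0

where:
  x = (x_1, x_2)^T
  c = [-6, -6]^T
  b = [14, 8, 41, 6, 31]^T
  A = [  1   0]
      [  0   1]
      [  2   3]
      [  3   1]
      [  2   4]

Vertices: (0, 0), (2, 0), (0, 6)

Evaluate the objective at each vertex of the feasible region:
  z(0, 0) = 0
  z(2, 0) = -12
  z(0, 6) = -36  ←
The minimum is at x_1 = 0, x_2 = 6.

(0, 6)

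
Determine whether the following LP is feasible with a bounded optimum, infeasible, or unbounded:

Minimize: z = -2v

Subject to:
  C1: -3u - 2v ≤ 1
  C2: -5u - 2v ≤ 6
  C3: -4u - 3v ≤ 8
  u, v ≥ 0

Unbounded (objective can decrease without bound)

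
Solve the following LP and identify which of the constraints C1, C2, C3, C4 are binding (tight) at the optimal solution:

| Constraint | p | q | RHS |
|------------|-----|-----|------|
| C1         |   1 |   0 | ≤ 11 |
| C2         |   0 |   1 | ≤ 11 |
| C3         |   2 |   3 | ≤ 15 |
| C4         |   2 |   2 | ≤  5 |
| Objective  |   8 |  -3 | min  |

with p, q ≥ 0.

At p = 0, q = 2.5, compute slack b - a·x for each constraint:
  C1: 11 − 0 = 11  (slack)
  C2: 11 − 2.5 = 8.5  (slack)
  C3: 15 − 7.5 = 7.5  (slack)
  C4: 5 − 5 = 0  (binding)

Optimal: p = 0, q = 2.5
Binding: C4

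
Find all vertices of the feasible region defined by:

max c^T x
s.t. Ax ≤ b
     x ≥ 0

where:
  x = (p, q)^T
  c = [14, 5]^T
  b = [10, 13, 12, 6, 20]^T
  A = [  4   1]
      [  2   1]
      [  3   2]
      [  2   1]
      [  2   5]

(0, 0), (2.5, 0), (2, 2), (1.25, 3.5), (0, 4)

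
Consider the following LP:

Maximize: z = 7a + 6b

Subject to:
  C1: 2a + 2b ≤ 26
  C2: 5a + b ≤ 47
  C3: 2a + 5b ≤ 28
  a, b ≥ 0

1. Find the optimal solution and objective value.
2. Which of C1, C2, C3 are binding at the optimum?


1. a = 9, b = 2, z = 75
2. C2, C3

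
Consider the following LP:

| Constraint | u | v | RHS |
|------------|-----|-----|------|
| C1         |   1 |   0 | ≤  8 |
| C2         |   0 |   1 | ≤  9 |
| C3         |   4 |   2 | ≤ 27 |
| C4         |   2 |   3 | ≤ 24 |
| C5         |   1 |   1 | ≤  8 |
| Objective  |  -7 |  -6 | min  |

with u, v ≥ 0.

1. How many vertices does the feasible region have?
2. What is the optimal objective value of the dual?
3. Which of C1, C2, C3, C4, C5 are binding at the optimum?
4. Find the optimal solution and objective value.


1. 4
2. -53.5
3. C3, C5
4. u = 5.5, v = 2.5, z = -53.5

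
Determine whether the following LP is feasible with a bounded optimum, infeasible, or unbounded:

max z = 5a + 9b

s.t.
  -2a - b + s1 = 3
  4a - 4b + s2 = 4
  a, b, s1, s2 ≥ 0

Unbounded (objective can increase without bound)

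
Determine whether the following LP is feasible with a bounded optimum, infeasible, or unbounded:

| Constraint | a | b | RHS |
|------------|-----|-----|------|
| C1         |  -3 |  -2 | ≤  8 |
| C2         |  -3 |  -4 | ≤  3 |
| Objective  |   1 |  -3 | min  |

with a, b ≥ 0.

Unbounded (objective can decrease without bound)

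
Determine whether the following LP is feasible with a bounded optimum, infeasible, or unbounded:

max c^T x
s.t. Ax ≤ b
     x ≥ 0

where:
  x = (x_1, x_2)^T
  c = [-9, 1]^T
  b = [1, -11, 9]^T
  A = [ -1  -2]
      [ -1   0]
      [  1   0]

Infeasible (no feasible solution exists)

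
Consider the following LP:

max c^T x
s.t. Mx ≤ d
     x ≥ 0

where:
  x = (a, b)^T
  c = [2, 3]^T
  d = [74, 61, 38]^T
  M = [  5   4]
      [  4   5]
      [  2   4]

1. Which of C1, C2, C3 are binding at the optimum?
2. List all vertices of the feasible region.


1. C2, C3
2. (0, 0), (14.8, 0), (14, 1), (9, 5), (0, 9.5)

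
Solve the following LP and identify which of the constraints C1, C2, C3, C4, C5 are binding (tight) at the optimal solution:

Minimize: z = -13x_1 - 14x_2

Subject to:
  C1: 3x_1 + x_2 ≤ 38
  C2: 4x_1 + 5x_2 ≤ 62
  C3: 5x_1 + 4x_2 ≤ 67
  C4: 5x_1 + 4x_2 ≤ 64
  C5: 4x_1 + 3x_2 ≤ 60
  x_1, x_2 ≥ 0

At x_1 = 8, x_2 = 6, compute slack b - a·x for each constraint:
  C1: 38 − 30 = 8  (slack)
  C2: 62 − 62 = 0  (binding)
  C3: 67 − 64 = 3  (slack)
  C4: 64 − 64 = 0  (binding)
  C5: 60 − 50 = 10  (slack)

Optimal: x_1 = 8, x_2 = 6
Binding: C2, C4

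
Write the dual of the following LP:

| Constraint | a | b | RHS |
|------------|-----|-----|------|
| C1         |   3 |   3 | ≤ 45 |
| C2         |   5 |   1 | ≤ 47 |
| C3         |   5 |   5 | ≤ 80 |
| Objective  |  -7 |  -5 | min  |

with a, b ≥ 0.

Primal min cᵀx s.t. Ax ≤ b, x ≥ 0  →  Dual max −bᵀy s.t. Aᵀy ≥ −c, y ≥ 0.

Maximize: z = -45y1 - 47y2 - 80y3

Subject to:
  3y1 + 5y2 + 5y3 ≥ 7
  3y1 + y2 + 5y3 ≥ 5
  y1, y2, y3 ≥ 0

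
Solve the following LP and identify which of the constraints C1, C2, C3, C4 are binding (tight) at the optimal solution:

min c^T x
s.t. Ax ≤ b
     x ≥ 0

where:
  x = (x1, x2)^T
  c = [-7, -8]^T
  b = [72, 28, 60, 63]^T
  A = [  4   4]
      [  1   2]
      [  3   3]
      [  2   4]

At x1 = 8, x2 = 10, compute slack b - a·x for each constraint:
  C1: 72 − 72 = 0  (binding)
  C2: 28 − 28 = 0  (binding)
  C3: 60 − 54 = 6  (slack)
  C4: 63 − 56 = 7  (slack)

Optimal: x1 = 8, x2 = 10
Binding: C1, C2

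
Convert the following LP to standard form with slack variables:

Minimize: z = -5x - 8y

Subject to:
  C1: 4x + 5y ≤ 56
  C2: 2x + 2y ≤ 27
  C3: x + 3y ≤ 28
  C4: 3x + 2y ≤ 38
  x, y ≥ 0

min z = -5x - 8y

s.t.
  4x + 5y + s1 = 56
  2x + 2y + s2 = 27
  x + 3y + s3 = 28
  3x + 2y + s4 = 38
  x, y, s1, s2, s3, s4 ≥ 0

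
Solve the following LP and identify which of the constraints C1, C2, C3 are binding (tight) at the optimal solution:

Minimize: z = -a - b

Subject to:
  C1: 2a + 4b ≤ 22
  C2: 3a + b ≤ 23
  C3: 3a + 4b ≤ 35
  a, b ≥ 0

At a = 7, b = 2, compute slack b - a·x for each constraint:
  C1: 22 − 22 = 0  (binding)
  C2: 23 − 23 = 0  (binding)
  C3: 35 − 29 = 6  (slack)

Optimal: a = 7, b = 2
Binding: C1, C2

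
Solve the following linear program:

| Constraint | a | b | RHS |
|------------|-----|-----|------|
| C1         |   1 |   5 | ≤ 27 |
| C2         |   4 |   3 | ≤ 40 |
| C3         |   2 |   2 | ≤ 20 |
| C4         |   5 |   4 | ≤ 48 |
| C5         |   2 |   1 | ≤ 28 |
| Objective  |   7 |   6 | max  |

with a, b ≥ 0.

Evaluate the objective at each vertex of the feasible region:
  z(0, 0) = 0
  z(9.6, 0) = 67.2
  z(8, 2) = 68  ←
  z(5.75, 4.25) = 65.75
  z(0, 5.4) = 32.4
The maximum is at a = 8, b = 2.

a = 8, b = 2, z = 68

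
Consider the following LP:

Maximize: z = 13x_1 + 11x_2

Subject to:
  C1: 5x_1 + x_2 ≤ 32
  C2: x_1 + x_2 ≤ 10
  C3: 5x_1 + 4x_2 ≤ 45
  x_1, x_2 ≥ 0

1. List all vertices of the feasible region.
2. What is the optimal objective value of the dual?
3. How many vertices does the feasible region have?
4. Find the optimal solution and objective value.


1. (0, 0), (6.4, 0), (5.533, 4.333), (5, 5), (0, 10)
2. 120
3. 5
4. x_1 = 5, x_2 = 5, z = 120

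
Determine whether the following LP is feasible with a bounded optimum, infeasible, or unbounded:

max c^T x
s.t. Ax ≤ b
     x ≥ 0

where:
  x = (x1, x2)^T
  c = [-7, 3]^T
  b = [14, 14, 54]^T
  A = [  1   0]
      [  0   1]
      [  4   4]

Feasible with a bounded optimal solution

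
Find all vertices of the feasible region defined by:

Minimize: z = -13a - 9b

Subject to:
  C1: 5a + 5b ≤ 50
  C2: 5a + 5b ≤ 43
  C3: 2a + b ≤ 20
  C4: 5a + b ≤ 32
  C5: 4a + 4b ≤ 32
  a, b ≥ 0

(0, 0), (6.4, 0), (6, 2), (0, 8)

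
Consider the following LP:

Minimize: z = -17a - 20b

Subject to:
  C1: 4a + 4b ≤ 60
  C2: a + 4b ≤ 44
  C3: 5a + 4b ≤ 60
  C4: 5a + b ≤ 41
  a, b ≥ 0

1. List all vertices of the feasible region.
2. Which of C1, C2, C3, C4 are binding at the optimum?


1. (0, 0), (8.2, 0), (6.933, 6.333), (4, 10), (0, 11)
2. C2, C3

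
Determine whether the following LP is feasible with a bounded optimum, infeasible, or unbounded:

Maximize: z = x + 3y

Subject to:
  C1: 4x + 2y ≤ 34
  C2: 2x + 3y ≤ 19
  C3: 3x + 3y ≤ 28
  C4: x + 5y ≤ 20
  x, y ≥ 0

Feasible with a bounded optimal solution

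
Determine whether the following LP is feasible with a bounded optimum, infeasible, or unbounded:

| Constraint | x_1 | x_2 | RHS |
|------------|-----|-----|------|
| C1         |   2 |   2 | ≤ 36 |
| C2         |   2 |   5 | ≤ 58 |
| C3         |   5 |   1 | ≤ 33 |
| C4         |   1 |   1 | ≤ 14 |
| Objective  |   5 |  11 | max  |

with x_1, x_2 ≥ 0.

Feasible with a bounded optimal solution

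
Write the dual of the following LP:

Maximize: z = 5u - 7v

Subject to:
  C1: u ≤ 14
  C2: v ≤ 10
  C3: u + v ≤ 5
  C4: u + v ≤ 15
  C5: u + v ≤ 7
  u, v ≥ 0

Primal max cᵀx s.t. Ax ≤ b, x ≥ 0  →  Dual min bᵀy s.t. Aᵀy ≥ c, y ≥ 0.

Minimize: z = 14y1 + 10y2 + 5y3 + 15y4 + 7y5

Subject to:
  y1 + y3 + y4 + y5 ≥ 5
  y2 + y3 + y4 + y5 ≥ -7
  y1, y2, y3, y4, y5 ≥ 0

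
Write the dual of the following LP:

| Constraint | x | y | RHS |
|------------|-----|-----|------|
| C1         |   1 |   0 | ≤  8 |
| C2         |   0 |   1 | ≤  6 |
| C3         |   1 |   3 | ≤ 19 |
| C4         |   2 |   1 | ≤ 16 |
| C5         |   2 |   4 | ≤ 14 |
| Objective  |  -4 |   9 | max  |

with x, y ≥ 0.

Primal max cᵀx s.t. Ax ≤ b, x ≥ 0  →  Dual min bᵀy s.t. Aᵀy ≥ c, y ≥ 0.

Minimize: z = 8y1 + 6y2 + 19y3 + 16y4 + 14y5

Subject to:
  y1 + y3 + 2y4 + 2y5 ≥ -4
  y2 + 3y3 + y4 + 4y5 ≥ 9
  y1, y2, y3, y4, y5 ≥ 0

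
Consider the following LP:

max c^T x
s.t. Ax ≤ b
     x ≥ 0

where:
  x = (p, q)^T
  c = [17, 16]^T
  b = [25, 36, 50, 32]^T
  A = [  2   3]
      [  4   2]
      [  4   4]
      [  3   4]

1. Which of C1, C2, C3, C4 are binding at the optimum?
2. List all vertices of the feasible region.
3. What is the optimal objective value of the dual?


1. C2, C4
2. (0, 0), (9, 0), (8, 2), (0, 8)
3. 168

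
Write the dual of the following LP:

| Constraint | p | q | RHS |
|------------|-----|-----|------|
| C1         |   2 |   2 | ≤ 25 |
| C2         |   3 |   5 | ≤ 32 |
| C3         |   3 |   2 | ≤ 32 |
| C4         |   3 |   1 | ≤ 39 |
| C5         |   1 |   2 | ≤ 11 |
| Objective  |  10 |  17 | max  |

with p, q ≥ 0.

Primal max cᵀx s.t. Ax ≤ b, x ≥ 0  →  Dual min bᵀy s.t. Aᵀy ≥ c, y ≥ 0.

Minimize: z = 25y1 + 32y2 + 32y3 + 39y4 + 11y5

Subject to:
  2y1 + 3y2 + 3y3 + 3y4 + y5 ≥ 10
  2y1 + 5y2 + 2y3 + y4 + 2y5 ≥ 17
  y1, y2, y3, y4, y5 ≥ 0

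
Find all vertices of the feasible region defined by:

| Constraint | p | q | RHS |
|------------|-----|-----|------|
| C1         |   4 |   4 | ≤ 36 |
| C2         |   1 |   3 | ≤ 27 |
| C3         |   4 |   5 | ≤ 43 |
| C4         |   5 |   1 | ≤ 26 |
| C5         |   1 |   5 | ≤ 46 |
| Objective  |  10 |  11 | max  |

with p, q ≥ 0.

(0, 0), (5.2, 0), (4.25, 4.75), (2, 7), (0, 8.6)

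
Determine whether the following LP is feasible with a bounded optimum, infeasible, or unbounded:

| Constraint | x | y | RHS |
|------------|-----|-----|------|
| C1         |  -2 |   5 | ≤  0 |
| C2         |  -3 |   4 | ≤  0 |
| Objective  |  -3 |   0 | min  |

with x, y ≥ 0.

Unbounded (objective can decrease without bound)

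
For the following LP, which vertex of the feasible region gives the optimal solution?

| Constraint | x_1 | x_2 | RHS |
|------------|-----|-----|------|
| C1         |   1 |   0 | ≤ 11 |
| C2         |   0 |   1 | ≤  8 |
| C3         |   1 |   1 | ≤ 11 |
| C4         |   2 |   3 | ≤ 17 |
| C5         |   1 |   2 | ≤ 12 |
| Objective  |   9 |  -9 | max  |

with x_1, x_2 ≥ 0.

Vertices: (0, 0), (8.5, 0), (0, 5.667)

Evaluate the objective at each vertex of the feasible region:
  z(0, 0) = 0
  z(8.5, 0) = 76.5  ←
  z(0, 5.667) = -51
The maximum is at x_1 = 8.5, x_2 = 0.

(8.5, 0)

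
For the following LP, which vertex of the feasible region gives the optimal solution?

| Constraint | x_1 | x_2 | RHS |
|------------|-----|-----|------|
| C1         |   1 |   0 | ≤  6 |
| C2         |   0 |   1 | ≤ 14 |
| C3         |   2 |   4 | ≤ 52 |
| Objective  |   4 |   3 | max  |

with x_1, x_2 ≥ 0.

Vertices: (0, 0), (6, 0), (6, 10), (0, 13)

Evaluate the objective at each vertex of the feasible region:
  z(0, 0) = 0
  z(6, 0) = 24
  z(6, 10) = 54  ←
  z(0, 13) = 39
The maximum is at x_1 = 6, x_2 = 10.

(6, 10)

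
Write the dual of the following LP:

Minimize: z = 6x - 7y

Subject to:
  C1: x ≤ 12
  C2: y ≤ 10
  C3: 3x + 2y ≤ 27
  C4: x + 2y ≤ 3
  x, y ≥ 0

Primal min cᵀx s.t. Ax ≤ b, x ≥ 0  →  Dual max −bᵀy s.t. Aᵀy ≥ −c, y ≥ 0.

Maximize: z = -12y1 - 10y2 - 27y3 - 3y4

Subject to:
  y1 + 3y3 + y4 ≥ -6
  y2 + 2y3 + 2y4 ≥ 7
  y1, y2, y3, y4 ≥ 0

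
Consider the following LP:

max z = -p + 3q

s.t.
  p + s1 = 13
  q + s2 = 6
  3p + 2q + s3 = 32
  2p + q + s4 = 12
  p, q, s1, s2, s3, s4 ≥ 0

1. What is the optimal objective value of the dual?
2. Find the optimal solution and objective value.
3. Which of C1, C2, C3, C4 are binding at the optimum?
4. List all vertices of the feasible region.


1. 18
2. p = 0, q = 6, z = 18
3. C2
4. (0, 0), (6, 0), (3, 6), (0, 6)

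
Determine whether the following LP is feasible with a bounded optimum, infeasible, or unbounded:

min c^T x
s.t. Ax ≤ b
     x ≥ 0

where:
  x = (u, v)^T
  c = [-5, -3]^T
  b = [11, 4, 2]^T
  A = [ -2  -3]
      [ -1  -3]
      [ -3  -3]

Unbounded (objective can decrease without bound)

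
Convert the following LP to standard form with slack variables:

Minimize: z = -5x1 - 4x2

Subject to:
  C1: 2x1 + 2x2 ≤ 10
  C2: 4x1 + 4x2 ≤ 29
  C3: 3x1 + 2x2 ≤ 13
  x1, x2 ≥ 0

min z = -5x1 - 4x2

s.t.
  2x1 + 2x2 + s1 = 10
  4x1 + 4x2 + s2 = 29
  3x1 + 2x2 + s3 = 13
  x1, x2, s1, s2, s3 ≥ 0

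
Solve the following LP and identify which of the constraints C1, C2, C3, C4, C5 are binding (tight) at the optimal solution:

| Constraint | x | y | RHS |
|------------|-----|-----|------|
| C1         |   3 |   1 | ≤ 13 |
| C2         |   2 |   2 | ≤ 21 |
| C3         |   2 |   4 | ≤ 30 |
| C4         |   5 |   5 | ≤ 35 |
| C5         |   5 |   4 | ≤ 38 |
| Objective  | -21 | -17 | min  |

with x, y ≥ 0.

At x = 3, y = 4, compute slack b - a·x for each constraint:
  C1: 13 − 13 = 0  (binding)
  C2: 21 − 14 = 7  (slack)
  C3: 30 − 22 = 8  (slack)
  C4: 35 − 35 = 0  (binding)
  C5: 38 − 31 = 7  (slack)

Optimal: x = 3, y = 4
Binding: C1, C4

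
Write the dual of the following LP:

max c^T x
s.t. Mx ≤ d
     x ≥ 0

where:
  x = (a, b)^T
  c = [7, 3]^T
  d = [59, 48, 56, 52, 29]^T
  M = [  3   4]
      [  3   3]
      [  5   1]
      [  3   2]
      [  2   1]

Primal max cᵀx s.t. Ax ≤ b, x ≥ 0  →  Dual min bᵀy s.t. Aᵀy ≥ c, y ≥ 0.

Minimize: z = 59y1 + 48y2 + 56y3 + 52y4 + 29y5

Subject to:
  3y1 + 3y2 + 5y3 + 3y4 + 2y5 ≥ 7
  4y1 + 3y2 + y3 + 2y4 + y5 ≥ 3
  y1, y2, y3, y4, y5 ≥ 0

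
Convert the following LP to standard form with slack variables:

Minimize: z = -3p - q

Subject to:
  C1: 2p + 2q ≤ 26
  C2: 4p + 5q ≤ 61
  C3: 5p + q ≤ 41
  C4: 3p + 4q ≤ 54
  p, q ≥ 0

min z = -3p - q

s.t.
  2p + 2q + s1 = 26
  4p + 5q + s2 = 61
  5p + q + s3 = 41
  3p + 4q + s4 = 54
  p, q, s1, s2, s3, s4 ≥ 0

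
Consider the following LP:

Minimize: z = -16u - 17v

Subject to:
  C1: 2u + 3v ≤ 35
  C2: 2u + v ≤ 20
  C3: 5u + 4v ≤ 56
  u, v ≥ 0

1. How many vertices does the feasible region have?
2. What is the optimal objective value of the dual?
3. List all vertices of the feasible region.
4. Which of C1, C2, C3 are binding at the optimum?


1. 5
2. -217
3. (0, 0), (10, 0), (8, 4), (4, 9), (0, 11.67)
4. C1, C3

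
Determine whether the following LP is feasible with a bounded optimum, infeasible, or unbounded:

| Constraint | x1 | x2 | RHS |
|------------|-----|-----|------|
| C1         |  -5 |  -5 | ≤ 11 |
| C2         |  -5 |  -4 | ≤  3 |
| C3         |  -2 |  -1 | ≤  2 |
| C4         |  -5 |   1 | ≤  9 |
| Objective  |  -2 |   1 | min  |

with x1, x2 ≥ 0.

Unbounded (objective can decrease without bound)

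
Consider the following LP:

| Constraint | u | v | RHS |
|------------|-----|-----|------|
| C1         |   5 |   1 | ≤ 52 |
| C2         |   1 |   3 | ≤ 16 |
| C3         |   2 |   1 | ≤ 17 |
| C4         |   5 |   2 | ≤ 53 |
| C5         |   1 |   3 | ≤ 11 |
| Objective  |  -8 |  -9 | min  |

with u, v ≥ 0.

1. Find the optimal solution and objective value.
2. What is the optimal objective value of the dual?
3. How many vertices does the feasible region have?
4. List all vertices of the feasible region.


1. u = 8, v = 1, z = -73
2. -73
3. 4
4. (0, 0), (8.5, 0), (8, 1), (0, 3.667)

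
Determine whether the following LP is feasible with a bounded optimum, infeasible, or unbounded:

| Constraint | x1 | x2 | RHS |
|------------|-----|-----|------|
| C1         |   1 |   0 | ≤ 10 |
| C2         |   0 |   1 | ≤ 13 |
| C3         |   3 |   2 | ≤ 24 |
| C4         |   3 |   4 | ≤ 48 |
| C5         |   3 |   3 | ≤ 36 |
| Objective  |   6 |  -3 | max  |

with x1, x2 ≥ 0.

Feasible with a bounded optimal solution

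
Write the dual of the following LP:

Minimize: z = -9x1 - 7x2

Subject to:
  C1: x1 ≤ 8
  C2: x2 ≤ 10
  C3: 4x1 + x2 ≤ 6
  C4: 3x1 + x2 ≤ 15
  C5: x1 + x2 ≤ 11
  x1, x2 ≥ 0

Primal min cᵀx s.t. Ax ≤ b, x ≥ 0  →  Dual max −bᵀy s.t. Aᵀy ≥ −c, y ≥ 0.

Maximize: z = -8y1 - 10y2 - 6y3 - 15y4 - 11y5

Subject to:
  y1 + 4y3 + 3y4 + y5 ≥ 9
  y2 + y3 + y4 + y5 ≥ 7
  y1, y2, y3, y4, y5 ≥ 0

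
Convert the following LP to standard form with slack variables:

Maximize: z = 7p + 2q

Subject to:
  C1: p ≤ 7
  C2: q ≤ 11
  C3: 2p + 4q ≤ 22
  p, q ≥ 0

max z = 7p + 2q

s.t.
  p + s1 = 7
  q + s2 = 11
  2p + 4q + s3 = 22
  p, q, s1, s2, s3 ≥ 0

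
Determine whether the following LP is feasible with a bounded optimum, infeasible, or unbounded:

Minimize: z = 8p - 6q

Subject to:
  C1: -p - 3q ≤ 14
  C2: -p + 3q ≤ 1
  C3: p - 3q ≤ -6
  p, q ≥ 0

Infeasible (no feasible solution exists)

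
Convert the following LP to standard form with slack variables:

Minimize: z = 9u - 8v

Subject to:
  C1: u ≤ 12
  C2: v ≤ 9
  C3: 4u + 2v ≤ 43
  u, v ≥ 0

min z = 9u - 8v

s.t.
  u + s1 = 12
  v + s2 = 9
  4u + 2v + s3 = 43
  u, v, s1, s2, s3 ≥ 0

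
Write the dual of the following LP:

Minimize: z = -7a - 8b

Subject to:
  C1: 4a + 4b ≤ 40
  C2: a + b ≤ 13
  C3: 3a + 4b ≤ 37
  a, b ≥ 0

Primal min cᵀx s.t. Ax ≤ b, x ≥ 0  →  Dual max −bᵀy s.t. Aᵀy ≥ −c, y ≥ 0.

Maximize: z = -40y1 - 13y2 - 37y3

Subject to:
  4y1 + y2 + 3y3 ≥ 7
  4y1 + y2 + 4y3 ≥ 8
  y1, y2, y3 ≥ 0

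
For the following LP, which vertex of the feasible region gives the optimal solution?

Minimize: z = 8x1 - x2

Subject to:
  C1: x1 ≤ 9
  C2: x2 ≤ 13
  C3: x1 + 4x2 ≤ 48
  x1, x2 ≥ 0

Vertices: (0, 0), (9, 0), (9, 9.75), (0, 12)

Evaluate the objective at each vertex of the feasible region:
  z(0, 0) = 0
  z(9, 0) = 72
  z(9, 9.75) = 62.25
  z(0, 12) = -12  ←
The minimum is at x1 = 0, x2 = 12.

(0, 12)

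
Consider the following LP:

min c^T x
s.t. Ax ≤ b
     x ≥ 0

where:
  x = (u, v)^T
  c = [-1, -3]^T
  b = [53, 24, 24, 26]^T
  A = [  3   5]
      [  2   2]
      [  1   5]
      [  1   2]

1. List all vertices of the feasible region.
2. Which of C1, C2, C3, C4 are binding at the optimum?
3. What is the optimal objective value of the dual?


1. (0, 0), (12, 0), (9, 3), (0, 4.8)
2. C2, C3
3. -18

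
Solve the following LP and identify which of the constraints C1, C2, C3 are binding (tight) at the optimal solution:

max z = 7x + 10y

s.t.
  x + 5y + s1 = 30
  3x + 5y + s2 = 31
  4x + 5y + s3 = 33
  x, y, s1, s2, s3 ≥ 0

At x = 2, y = 5, compute slack b - a·x for each constraint:
  C1: 30 − 27 = 3  (slack)
  C2: 31 − 31 = 0  (binding)
  C3: 33 − 33 = 0  (binding)

Optimal: x = 2, y = 5
Binding: C2, C3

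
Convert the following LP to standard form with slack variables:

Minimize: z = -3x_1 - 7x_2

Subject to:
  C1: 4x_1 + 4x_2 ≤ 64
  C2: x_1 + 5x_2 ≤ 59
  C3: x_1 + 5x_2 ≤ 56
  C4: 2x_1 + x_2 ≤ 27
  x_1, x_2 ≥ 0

min z = -3x_1 - 7x_2

s.t.
  4x_1 + 4x_2 + s1 = 64
  x_1 + 5x_2 + s2 = 59
  x_1 + 5x_2 + s3 = 56
  2x_1 + x_2 + s4 = 27
  x_1, x_2, s1, s2, s3, s4 ≥ 0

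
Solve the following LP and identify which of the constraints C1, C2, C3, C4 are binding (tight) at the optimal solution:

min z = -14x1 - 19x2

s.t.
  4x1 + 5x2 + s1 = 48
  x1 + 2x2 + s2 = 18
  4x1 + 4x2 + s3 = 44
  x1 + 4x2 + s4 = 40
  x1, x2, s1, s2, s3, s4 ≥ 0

At x1 = 2, x2 = 8, compute slack b - a·x for each constraint:
  C1: 48 − 48 = 0  (binding)
  C2: 18 − 18 = 0  (binding)
  C3: 44 − 40 = 4  (slack)
  C4: 40 − 34 = 6  (slack)

Optimal: x1 = 2, x2 = 8
Binding: C1, C2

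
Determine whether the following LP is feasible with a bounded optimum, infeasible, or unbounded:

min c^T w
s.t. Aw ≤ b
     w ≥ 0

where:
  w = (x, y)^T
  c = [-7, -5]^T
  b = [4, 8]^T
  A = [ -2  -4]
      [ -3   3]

Unbounded (objective can decrease without bound)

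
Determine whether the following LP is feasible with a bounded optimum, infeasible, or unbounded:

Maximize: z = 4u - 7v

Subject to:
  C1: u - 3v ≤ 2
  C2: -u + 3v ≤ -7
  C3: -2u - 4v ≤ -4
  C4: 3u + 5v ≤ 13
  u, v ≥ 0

Infeasible (no feasible solution exists)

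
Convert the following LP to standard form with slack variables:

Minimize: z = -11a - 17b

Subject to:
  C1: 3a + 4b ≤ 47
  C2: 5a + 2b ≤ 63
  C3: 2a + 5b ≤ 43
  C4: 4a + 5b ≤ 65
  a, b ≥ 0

min z = -11a - 17b

s.t.
  3a + 4b + s1 = 47
  5a + 2b + s2 = 63
  2a + 5b + s3 = 43
  4a + 5b + s4 = 65
  a, b, s1, s2, s3, s4 ≥ 0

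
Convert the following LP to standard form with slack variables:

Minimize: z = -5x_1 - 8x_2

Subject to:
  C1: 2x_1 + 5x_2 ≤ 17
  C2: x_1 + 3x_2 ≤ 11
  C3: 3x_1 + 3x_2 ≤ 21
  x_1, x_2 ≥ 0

min z = -5x_1 - 8x_2

s.t.
  2x_1 + 5x_2 + s1 = 17
  x_1 + 3x_2 + s2 = 11
  3x_1 + 3x_2 + s3 = 21
  x_1, x_2, s1, s2, s3 ≥ 0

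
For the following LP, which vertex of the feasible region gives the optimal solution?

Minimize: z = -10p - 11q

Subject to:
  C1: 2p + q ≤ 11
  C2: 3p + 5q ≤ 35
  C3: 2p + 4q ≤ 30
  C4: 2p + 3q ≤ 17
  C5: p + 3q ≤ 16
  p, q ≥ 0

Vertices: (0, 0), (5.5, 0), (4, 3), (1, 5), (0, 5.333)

Evaluate the objective at each vertex of the feasible region:
  z(0, 0) = 0
  z(5.5, 0) = -55
  z(4, 3) = -73  ←
  z(1, 5) = -65
  z(0, 5.333) = -58.67
The minimum is at p = 4, q = 3.

(4, 3)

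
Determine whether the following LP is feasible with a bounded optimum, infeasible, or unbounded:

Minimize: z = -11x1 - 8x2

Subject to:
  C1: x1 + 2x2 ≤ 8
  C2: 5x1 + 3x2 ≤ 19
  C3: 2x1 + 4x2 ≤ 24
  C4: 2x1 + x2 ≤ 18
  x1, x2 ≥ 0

Feasible with a bounded optimal solution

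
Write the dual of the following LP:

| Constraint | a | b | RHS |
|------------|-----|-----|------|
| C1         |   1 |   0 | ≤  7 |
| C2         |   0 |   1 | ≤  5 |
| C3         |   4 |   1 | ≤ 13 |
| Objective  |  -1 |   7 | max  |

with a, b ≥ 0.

Primal max cᵀx s.t. Ax ≤ b, x ≥ 0  →  Dual min bᵀy s.t. Aᵀy ≥ c, y ≥ 0.

Minimize: z = 7y1 + 5y2 + 13y3

Subject to:
  y1 + 4y3 ≥ -1
  y2 + y3 ≥ 7
  y1, y2, y3 ≥ 0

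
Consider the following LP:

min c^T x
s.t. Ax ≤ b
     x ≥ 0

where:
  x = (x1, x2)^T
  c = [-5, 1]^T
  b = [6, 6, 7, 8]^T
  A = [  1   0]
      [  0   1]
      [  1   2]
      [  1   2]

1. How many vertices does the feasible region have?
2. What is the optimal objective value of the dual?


1. 4
2. -30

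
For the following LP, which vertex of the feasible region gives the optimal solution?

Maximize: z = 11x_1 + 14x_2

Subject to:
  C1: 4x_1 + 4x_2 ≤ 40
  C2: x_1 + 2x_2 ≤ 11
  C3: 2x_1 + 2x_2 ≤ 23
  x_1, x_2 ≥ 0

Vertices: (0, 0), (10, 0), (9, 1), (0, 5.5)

Evaluate the objective at each vertex of the feasible region:
  z(0, 0) = 0
  z(10, 0) = 110
  z(9, 1) = 113  ←
  z(0, 5.5) = 77
The maximum is at x_1 = 9, x_2 = 1.

(9, 1)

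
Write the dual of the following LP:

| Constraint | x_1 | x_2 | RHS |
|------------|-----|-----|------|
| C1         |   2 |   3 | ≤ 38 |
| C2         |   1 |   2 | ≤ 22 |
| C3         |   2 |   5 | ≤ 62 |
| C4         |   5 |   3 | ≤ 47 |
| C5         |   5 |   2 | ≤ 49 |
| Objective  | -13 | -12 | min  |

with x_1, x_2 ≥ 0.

Primal min cᵀx s.t. Ax ≤ b, x ≥ 0  →  Dual max −bᵀy s.t. Aᵀy ≥ −c, y ≥ 0.

Maximize: z = -38y1 - 22y2 - 62y3 - 47y4 - 49y5

Subject to:
  2y1 + y2 + 2y3 + 5y4 + 5y5 ≥ 13
  3y1 + 2y2 + 5y3 + 3y4 + 2y5 ≥ 12
  y1, y2, y3, y4, y5 ≥ 0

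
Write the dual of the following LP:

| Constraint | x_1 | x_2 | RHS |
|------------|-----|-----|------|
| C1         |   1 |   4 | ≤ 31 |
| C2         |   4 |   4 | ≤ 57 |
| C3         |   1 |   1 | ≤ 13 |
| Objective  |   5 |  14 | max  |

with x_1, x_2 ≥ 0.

Primal max cᵀx s.t. Ax ≤ b, x ≥ 0  →  Dual min bᵀy s.t. Aᵀy ≥ c, y ≥ 0.

Minimize: z = 31y1 + 57y2 + 13y3

Subject to:
  y1 + 4y2 + y3 ≥ 5
  4y1 + 4y2 + y3 ≥ 14
  y1, y2, y3 ≥ 0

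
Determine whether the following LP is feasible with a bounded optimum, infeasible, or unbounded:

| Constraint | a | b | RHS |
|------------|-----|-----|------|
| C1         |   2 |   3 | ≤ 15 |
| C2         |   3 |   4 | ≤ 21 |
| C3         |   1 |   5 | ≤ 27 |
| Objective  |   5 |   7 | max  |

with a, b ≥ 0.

Feasible with a bounded optimal solution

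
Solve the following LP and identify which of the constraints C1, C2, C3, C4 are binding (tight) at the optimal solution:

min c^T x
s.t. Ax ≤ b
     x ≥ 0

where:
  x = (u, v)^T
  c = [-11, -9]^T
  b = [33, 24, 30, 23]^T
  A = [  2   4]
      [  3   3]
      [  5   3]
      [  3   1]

At u = 3, v = 5, compute slack b - a·x for each constraint:
  C1: 33 − 26 = 7  (slack)
  C2: 24 − 24 = 0  (binding)
  C3: 30 − 30 = 0  (binding)
  C4: 23 − 14 = 9  (slack)

Optimal: u = 3, v = 5
Binding: C2, C3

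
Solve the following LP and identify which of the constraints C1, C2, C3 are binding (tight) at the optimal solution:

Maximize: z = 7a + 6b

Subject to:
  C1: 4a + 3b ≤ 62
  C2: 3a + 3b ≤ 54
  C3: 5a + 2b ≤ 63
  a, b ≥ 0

At a = 8, b = 10, compute slack b - a·x for each constraint:
  C1: 62 − 62 = 0  (binding)
  C2: 54 − 54 = 0  (binding)
  C3: 63 − 60 = 3  (slack)

Optimal: a = 8, b = 10
Binding: C1, C2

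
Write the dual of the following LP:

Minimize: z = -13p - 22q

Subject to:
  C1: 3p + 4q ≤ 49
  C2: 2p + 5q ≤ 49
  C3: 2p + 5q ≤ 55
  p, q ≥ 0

Primal min cᵀx s.t. Ax ≤ b, x ≥ 0  →  Dual max −bᵀy s.t. Aᵀy ≥ −c, y ≥ 0.

Maximize: z = -49y1 - 49y2 - 55y3

Subject to:
  3y1 + 2y2 + 2y3 ≥ 13
  4y1 + 5y2 + 5y3 ≥ 22
  y1, y2, y3 ≥ 0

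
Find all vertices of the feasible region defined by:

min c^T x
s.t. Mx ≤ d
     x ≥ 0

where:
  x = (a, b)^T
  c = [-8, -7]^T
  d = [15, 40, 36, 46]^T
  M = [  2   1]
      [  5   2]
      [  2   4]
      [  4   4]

(0, 0), (7.5, 0), (4, 7), (0, 9)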